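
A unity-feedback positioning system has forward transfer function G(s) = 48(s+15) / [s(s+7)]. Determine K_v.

720/7

G(s) has one factor of s in the denominator, so the system is type 1.
K_v = lim_{s→0} s·G(s) = 48·15 / (7) = 720/7.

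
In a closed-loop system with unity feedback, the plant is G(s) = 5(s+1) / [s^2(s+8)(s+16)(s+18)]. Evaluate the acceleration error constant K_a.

5/2304

System type = 2 (two poles at s=0).
K_a = lim_{s→0} s^2·G(s) = 5·1 / (8·16·18) = 5/2304.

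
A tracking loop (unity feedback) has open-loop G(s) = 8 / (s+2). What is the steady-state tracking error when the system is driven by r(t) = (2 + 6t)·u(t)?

infinity

No free integrators in G(s): this is a type 0 system. Treating each term separately:
  • 2: e_ss = 2/(1+K_p) with K_p=4 → 0.4.
  • 6t: a type-0 system cannot track it, e_ss → ∞.
The unbounded component dominates.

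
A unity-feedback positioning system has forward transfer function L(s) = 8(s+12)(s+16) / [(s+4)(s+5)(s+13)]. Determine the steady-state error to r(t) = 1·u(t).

No free integrators in L(s): this is a type 0 system.
K_p = lim_{s→0} L(s) = 8·12·16 / (4·5·13) = 384/65.
e_ss = 1/(1 + K_p) = 1/(449/65) = 65/449.

65/449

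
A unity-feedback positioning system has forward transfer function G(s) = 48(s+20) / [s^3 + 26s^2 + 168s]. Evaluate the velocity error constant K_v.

40/7

The denominator has no term below 168s — 1 pole at s=0, type 1.
K_v = lim_{s→0} s·G(s) = 48·20 / 168 = 40/7.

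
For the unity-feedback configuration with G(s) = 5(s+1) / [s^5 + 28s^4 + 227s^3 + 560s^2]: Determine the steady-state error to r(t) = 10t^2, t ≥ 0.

2240

Factoring s^2 from the denominator leaves a polynomial with constant term 560, so the system is type 2.
K_a = lim_{s→0} s^2·G(s) = 5·1 / 560 = 1/112.
r(t) = 10t^2 gives R(s) = 20/s^3.
e_ss = 20/K_a = 20/(1/112) = 2240.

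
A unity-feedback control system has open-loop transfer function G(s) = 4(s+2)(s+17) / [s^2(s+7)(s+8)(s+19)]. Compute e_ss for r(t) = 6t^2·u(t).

The open loop has two poles at the origin → type 2 system.
K_a = lim_{s→0} s^2·G(s) = 4·2·17 / (7·8·19) = 17/133.
r(t) = 6t^2 gives R(s) = 12/s^3.
e_ss = 12/K_a = 12/(17/133) = 1596/17.

1596/17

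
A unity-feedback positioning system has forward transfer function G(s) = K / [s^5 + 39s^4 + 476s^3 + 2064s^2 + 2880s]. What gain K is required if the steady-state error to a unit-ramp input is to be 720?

Factoring s from the denominator leaves a polynomial with constant term 2880, so the system is type 1.
K_v = lim_{s→0} s·G(s) = K / 2880 = (1/2880)·K.
e_ss = 1/K_v = 720 ⇒ K_v = 1/720 ⇒ K = (1/720)/(1/2880) = 4.

4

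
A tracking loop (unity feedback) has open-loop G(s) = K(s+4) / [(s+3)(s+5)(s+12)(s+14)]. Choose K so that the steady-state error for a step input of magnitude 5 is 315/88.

250

System type = 0 (no poles at s=0).
K_p = lim_{s→0} G(s) = K·4 / (3·5·12·14) = (1/630)·K.
e_ss = 5/(1 + K_p) = 315/88 ⇒ 1 + (1/630)·K = 88/63 ⇒ K = 250.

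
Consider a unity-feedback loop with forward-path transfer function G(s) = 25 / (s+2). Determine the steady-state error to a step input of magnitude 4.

The open loop has no poles at the origin → type 0 system.
K_p = lim_{s→0} G(s) = 25 / (2) = 12.5.
e_ss = 4/(1 + K_p) = 4/13.5 = 8/27.

8/27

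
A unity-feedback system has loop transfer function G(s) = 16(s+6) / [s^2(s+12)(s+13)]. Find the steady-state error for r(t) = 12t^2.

39

Two free integrators in G(s): this is a type 2 system.
K_a = lim_{s→0} s^2·G(s) = 16·6 / (12·13) = 8/13.
r(t) = 12t^2 gives R(s) = 24/s^3.
e_ss = 24/K_a = 24/(8/13) = 39.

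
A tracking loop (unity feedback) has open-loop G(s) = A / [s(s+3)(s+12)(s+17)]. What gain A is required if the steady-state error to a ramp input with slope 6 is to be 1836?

2

G(s) has one factor of s in the denominator, so the system is type 1.
K_v = lim_{s→0} s·G(s) = A / (3·12·17) = (1/612)·A.
e_ss = 6/K_v = 1836 ⇒ K_v = 1/306 ⇒ A = (1/306)/(1/612) = 2.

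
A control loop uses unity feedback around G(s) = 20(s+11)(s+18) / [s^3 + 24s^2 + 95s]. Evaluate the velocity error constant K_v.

Factoring s from the denominator leaves a polynomial with constant term 95, so the system is type 1.
K_v = lim_{s→0} s·G(s) = 20·11·18 / 95 = 792/19.

792/19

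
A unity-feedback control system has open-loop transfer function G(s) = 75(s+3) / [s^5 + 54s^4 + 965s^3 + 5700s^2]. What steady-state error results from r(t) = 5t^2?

The denominator has no term below 5700s^2 — 2 poles at s=0, type 2.
K_a = lim_{s→0} s^2·G(s) = 75·3 / 5700 = 3/76.
r(t) = 5t^2 gives R(s) = 10/s^3.
e_ss = 10/K_a = 10/(3/76) = 760/3.

760/3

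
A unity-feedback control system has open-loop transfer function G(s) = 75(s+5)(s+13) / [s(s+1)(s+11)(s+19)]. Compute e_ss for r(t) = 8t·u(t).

1672/4875

G(s) has one factor of s in the denominator, so the system is type 1.
K_v = lim_{s→0} s·G(s) = 75·5·13 / (1·11·19) = 4875/209.
e_ss = 8/K_v = 8/(4875/209) = 1672/4875.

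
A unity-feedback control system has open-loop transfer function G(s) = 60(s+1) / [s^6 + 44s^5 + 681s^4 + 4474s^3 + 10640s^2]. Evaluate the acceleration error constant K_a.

Factoring s^2 from the denominator leaves a polynomial with constant term 10640, so the system is type 2.
K_a = lim_{s→0} s^2·G(s) = 60·1 / 10640 = 3/532.

3/532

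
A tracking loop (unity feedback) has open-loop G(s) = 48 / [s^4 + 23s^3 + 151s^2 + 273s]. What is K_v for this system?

16/91

Lowest-order denominator term is 273s, so the open loop has 1 pole at the origin → type 1 system.
K_v = lim_{s→0} s·G(s) = 48 / 273 = 16/91.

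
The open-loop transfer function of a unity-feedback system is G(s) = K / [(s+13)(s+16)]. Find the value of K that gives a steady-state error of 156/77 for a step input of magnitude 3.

System type = 0 (no poles at s=0).
K_p = lim_{s→0} G(s) = K / (13·16) = (1/208)·K.
e_ss = 3/(1 + K_p) = 156/77 ⇒ 1 + (1/208)·K = 77/52 ⇒ K = 100.

100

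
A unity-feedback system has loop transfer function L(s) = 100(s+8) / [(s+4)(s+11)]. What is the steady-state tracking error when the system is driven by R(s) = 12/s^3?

infinity

System type = 0 (no poles at s=0).
K_a = lim_{s→0} s^2·L(s) = 0; the steady-state error to this parabolic input grows without bound.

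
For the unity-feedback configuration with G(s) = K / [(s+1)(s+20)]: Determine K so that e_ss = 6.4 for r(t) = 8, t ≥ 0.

5

The open loop has no poles at the origin → type 0 system.
K_p = lim_{s→0} G(s) = K / (1·20) = 0.05·K.
e_ss = 8/(1 + K_p) = 6.4 ⇒ 1 + 0.05·K = 1.25 ⇒ K = 5.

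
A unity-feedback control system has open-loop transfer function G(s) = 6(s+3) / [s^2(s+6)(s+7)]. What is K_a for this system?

Two free integrators in G(s): this is a type 2 system.
K_a = lim_{s→0} s^2·G(s) = 6·3 / (6·7) = 3/7.

3/7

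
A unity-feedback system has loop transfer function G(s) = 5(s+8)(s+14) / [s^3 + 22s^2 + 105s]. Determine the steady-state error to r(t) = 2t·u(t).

The denominator has no term below 105s — 1 pole at s=0, type 1.
K_v = lim_{s→0} s·G(s) = 5·8·14 / 105 = 16/3.
e_ss = 2/K_v = 2/(16/3) = 0.375.

0.375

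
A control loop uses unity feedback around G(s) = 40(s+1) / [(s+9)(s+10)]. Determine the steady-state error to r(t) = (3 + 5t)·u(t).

No free integrators in G(s): this is a type 0 system. Treating each term separately:
  • 3: e_ss = 3/(1+K_p) with K_p=4/9 → 27/13.
  • 5t: a type-0 system cannot track it, e_ss → ∞.
The unbounded component dominates.

infinity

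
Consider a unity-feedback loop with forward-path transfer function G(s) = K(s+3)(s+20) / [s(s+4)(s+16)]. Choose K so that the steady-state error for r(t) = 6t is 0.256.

25

System type = 1 (one pole at s=0).
K_v = lim_{s→0} s·G(s) = K·3·20 / (4·16) = 0.9375·K.
e_ss = 6/K_v = 0.256 ⇒ K_v = 23.4375 ⇒ K = 23.4375/0.9375 = 25.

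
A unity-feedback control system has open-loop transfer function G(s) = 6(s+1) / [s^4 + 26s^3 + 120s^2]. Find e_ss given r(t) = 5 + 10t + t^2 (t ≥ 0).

40

The denominator has no term below 120s^2 — 2 poles at s=0, type 2. By superposition:
  • 5: tracked with zero error.
  • 10t: tracked with zero error.
  • t^2: e_ss = 2/K_a with K_a=0.05 → 40.
Total e_ss = 40.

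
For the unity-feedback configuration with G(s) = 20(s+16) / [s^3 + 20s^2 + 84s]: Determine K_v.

80/21

Lowest-order denominator term is 84s, so the open loop has 1 pole at the origin → type 1 system.
K_v = lim_{s→0} s·G(s) = 20·16 / 84 = 80/21.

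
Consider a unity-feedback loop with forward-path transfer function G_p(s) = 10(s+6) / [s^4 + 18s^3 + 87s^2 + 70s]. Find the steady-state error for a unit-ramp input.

7/6

The denominator has no term below 70s — 1 pole at s=0, type 1.
K_v = lim_{s→0} s·G_p(s) = 10·6 / 70 = 6/7.
e_ss = 1/K_v = 1/(6/7) = 7/6.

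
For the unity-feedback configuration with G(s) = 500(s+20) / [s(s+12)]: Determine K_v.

2500/3

G(s) has one factor of s in the denominator, so the system is type 1.
K_v = lim_{s→0} s·G(s) = 500·20 / (12) = 2500/3.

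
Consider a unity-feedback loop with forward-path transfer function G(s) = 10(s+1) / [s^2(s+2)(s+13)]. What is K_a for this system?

5/13

G(s) has two factors of s in the denominator, so the system is type 2.
K_a = lim_{s→0} s^2·G(s) = 10·1 / (2·13) = 5/13.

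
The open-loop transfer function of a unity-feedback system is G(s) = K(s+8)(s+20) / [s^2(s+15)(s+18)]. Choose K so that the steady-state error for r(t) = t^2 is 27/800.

100

Two free integrators in G(s): this is a type 2 system.
K_a = lim_{s→0} s^2·G(s) = K·8·20 / (15·18) = (16/27)·K.
e_ss = 2/K_a = 27/800 ⇒ K_a = 1600/27 ⇒ K = (1600/27)/(16/27) = 100.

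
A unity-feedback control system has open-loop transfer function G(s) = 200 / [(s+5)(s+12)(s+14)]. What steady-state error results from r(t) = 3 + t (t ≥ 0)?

The open loop has no poles at the origin → type 0 system. Taking each input component in turn:
  • 3: e_ss = 3/(1+K_p) with K_p=5/21 → 63/26.
  • t: a type-0 system cannot track it, e_ss → ∞.
The unbounded component dominates.

infinity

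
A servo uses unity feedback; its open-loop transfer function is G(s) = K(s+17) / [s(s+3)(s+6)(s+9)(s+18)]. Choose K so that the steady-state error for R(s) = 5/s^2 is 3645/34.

G(s) has one factor of s in the denominator, so the system is type 1.
K_v = lim_{s→0} s·G(s) = K·17 / (3·6·9·18) = (17/2916)·K.
e_ss = 5/K_v = 3645/34 ⇒ K_v = 34/729 ⇒ K = (34/729)/(17/2916) = 8.

8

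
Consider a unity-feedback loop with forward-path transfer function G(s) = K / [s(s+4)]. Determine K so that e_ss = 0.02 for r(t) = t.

200

The open loop has one pole at the origin → type 1 system.
K_v = lim_{s→0} s·G(s) = K / (4) = 0.25·K.
e_ss = 1/K_v = 0.02 ⇒ K_v = 50 ⇒ K = 50/0.25 = 200.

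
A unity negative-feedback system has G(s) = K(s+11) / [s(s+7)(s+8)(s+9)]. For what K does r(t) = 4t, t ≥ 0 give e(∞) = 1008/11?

The open loop has one pole at the origin → type 1 system.
K_v = lim_{s→0} s·G(s) = K·11 / (7·8·9) = (11/504)·K.
e_ss = 4/K_v = 1008/11 ⇒ K_v = 11/252 ⇒ K = (11/252)/(11/504) = 2.

2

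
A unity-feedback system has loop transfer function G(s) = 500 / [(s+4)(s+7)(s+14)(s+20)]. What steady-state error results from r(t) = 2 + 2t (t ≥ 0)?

infinity

The open loop has no poles at the origin → type 0 system. Taking each input component in turn:
  • 2: e_ss = 2/(1+K_p) with K_p=25/392 → 784/417.
  • 2t: a type-0 system cannot track it, e_ss → ∞.
The unbounded component dominates.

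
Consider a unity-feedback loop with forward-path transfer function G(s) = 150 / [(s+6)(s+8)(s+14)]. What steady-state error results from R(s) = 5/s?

No free integrators in G(s): this is a type 0 system.
K_p = lim_{s→0} G(s) = 150 / (6·8·14) = 25/112.
e_ss = 5/(1 + K_p) = 5/(137/112) = 560/137.

560/137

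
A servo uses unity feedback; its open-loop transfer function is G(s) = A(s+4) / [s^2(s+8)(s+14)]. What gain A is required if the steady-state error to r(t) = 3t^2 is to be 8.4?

The open loop has two poles at the origin → type 2 system.
K_a = lim_{s→0} s^2·G(s) = A·4 / (8·14) = (1/28)·A.
e_ss = 6/K_a = 8.4 ⇒ K_a = 5/7 ⇒ A = (5/7)/(1/28) = 20.

20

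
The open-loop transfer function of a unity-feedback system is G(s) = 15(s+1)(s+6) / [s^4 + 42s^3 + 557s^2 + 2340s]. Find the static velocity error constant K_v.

Lowest-order denominator term is 2340s, so the open loop has 1 pole at the origin → type 1 system.
K_v = lim_{s→0} s·G(s) = 15·1·6 / 2340 = 1/26.

1/26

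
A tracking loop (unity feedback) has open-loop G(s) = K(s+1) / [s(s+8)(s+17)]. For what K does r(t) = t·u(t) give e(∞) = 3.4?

G(s) has one factor of s in the denominator, so the system is type 1.
K_v = lim_{s→0} s·G(s) = K·1 / (8·17) = (1/136)·K.
e_ss = 1/K_v = 3.4 ⇒ K_v = 5/17 ⇒ K = (5/17)/(1/136) = 40.

40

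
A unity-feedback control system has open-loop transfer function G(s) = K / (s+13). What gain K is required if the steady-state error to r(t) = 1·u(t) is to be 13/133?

The open loop has no poles at the origin → type 0 system.
K_p = lim_{s→0} G(s) = K / (13) = (1/13)·K.
e_ss = 1/(1 + K_p) = 13/133 ⇒ 1 + (1/13)·K = 133/13 ⇒ K = 120.

120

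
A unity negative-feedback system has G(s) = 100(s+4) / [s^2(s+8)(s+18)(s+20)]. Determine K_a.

Two free integrators in G(s): this is a type 2 system.
K_a = lim_{s→0} s^2·G(s) = 100·4 / (8·18·20) = 5/36.

5/36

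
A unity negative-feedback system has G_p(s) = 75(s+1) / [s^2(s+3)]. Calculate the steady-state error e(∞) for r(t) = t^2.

0.08

System type = 2 (two poles at s=0).
K_a = lim_{s→0} s^2·G_p(s) = 75·1 / (3) = 25.
r(t) = t^2 gives R(s) = 2/s^3.
e_ss = 2/K_a = 2/25 = 0.08.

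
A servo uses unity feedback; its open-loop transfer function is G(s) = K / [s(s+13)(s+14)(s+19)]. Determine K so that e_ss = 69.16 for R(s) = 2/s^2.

100

One free integrator in G(s): this is a type 1 system.
K_v = lim_{s→0} s·G(s) = K / (13·14·19) = (1/3458)·K.
e_ss = 2/K_v = 69.16 ⇒ K_v = 50/1729 ⇒ K = (50/1729)/(1/3458) = 100.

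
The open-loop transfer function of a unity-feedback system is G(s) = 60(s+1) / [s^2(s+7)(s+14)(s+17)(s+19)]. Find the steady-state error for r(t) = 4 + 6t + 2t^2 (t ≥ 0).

31654/15

System type = 2 (two poles at s=0). By superposition:
  • 4: tracked with zero error.
  • 6t: tracked with zero error.
  • 2t^2: e_ss = 4/K_a with K_a=30/15827 → 31654/15.
Total e_ss = 31654/15.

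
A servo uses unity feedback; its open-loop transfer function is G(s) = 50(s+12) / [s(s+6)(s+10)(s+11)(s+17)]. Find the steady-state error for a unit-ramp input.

18.7

System type = 1 (one pole at s=0).
K_v = lim_{s→0} s·G(s) = 50·12 / (6·10·11·17) = 10/187.
e_ss = 1/K_v = 1/(10/187) = 18.7.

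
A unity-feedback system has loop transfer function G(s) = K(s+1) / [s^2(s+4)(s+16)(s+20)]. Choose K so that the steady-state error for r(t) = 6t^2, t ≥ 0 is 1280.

12

The open loop has two poles at the origin → type 2 system.
K_a = lim_{s→0} s^2·G(s) = K·1 / (4·16·20) = (1/1280)·K.
e_ss = 12/K_a = 1280 ⇒ K_a = 3/320 ⇒ K = (3/320)/(1/1280) = 12.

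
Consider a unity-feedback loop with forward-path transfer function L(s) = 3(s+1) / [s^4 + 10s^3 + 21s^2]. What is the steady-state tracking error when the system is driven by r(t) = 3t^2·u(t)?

42

Lowest-order denominator term is 21s^2, so the open loop has 2 poles at the origin → type 2 system.
K_a = lim_{s→0} s^2·L(s) = 3·1 / 21 = 1/7.
r(t) = 3t^2 gives R(s) = 6/s^3.
e_ss = 6/K_a = 6/(1/7) = 42.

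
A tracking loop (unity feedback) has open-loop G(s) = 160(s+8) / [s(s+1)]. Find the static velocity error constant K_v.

G(s) has one factor of s in the denominator, so the system is type 1.
K_v = lim_{s→0} s·G(s) = 160·8 / (1) = 1280.

1280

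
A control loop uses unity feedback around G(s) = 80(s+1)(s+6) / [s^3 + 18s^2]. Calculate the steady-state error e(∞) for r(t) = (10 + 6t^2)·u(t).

Lowest-order denominator term is 18s^2, so the open loop has 2 poles at the origin → type 2 system. By superposition:
  • 10: tracked with zero error.
  • 6t^2: e_ss = 12/K_a with K_a=80/3 → 0.45.
Total e_ss = 0.45.

0.45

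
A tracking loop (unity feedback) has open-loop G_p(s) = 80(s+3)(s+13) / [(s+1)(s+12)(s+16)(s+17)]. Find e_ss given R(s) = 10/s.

System type = 0 (no poles at s=0).
K_p = lim_{s→0} G_p(s) = 80·3·13 / (1·12·16·17) = 65/68.
e_ss = 10/(1 + K_p) = 10/(133/68) = 680/133.

680/133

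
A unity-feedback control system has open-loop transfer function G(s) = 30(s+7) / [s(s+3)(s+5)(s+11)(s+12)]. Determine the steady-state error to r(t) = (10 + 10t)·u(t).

660/7

One free integrator in G(s): this is a type 1 system. Taking each input component in turn:
  • 10: tracked with zero error.
  • 10t: e_ss = 10/K_v with K_v=7/66 → 660/7.
Total e_ss = 660/7.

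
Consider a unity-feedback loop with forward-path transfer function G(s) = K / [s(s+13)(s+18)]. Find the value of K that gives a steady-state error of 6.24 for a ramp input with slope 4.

150

G(s) has one factor of s in the denominator, so the system is type 1.
K_v = lim_{s→0} s·G(s) = K / (13·18) = (1/234)·K.
e_ss = 4/K_v = 6.24 ⇒ K_v = 25/39 ⇒ K = (25/39)/(1/234) = 150.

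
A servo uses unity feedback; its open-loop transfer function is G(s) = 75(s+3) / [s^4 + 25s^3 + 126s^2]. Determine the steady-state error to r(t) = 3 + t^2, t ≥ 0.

1.12

Factoring s^2 from the denominator leaves a polynomial with constant term 126, so the system is type 2. Taking each input component in turn:
  • 3: tracked with zero error.
  • t^2: e_ss = 2/K_a with K_a=25/14 → 1.12.
Total e_ss = 1.12.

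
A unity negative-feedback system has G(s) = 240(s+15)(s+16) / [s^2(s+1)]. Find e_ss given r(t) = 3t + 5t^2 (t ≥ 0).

1/5760

System type = 2 (two poles at s=0). By superposition:
  • 3t: tracked with zero error.
  • 5t^2: e_ss = 10/K_a with K_a=57600 → 1/5760.
Total e_ss = 1/5760.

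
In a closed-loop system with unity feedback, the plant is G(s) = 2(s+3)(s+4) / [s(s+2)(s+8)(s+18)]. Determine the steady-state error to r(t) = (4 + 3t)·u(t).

36

The open loop has one pole at the origin → type 1 system. Taking each input component in turn:
  • 4: tracked with zero error.
  • 3t: e_ss = 3/K_v with K_v=1/12 → 36.
Total e_ss = 36.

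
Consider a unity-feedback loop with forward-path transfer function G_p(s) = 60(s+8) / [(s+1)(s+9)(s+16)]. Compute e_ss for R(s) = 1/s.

3/13

The open loop has no poles at the origin → type 0 system.
K_p = lim_{s→0} G_p(s) = 60·8 / (1·9·16) = 10/3.
e_ss = 1/(1 + K_p) = 1/(13/3) = 3/13.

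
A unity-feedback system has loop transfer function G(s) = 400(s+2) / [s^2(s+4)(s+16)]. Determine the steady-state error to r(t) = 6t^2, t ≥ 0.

0.96

G(s) has two factors of s in the denominator, so the system is type 2.
K_a = lim_{s→0} s^2·G(s) = 400·2 / (4·16) = 12.5.
r(t) = 6t^2 gives R(s) = 12/s^3.
e_ss = 12/K_a = 12/12.5 = 0.96.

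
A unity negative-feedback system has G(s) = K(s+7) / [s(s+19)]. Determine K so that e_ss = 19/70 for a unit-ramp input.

The open loop has one pole at the origin → type 1 system.
K_v = lim_{s→0} s·G(s) = K·7 / (19) = (7/19)·K.
e_ss = 1/K_v = 19/70 ⇒ K_v = 70/19 ⇒ K = (70/19)/(7/19) = 10.

10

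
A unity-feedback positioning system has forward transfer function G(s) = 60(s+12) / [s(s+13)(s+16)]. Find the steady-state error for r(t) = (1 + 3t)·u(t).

13/15

G(s) has one factor of s in the denominator, so the system is type 1. Treating each term separately:
  • 1: tracked with zero error.
  • 3t: e_ss = 3/K_v with K_v=45/13 → 13/15.
Total e_ss = 13/15.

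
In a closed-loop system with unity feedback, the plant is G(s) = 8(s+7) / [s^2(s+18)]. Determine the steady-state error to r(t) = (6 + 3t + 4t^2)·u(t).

System type = 2 (two poles at s=0). By superposition:
  • 6: tracked with zero error.
  • 3t: tracked with zero error.
  • 4t^2: e_ss = 8/K_a with K_a=28/9 → 18/7.
Total e_ss = 18/7.

18/7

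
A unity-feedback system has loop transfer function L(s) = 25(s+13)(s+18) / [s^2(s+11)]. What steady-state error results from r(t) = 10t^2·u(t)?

22/585

The open loop has two poles at the origin → type 2 system.
K_a = lim_{s→0} s^2·L(s) = 25·13·18 / (11) = 5850/11.
r(t) = 10t^2 gives R(s) = 20/s^3.
e_ss = 20/K_a = 20/(5850/11) = 22/585.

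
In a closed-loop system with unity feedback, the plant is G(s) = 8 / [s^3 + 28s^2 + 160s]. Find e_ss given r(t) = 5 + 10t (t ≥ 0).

200

Factoring s from the denominator leaves a polynomial with constant term 160, so the system is type 1. Taking each input component in turn:
  • 5: tracked with zero error.
  • 10t: e_ss = 10/K_v with K_v=0.05 → 200.
Total e_ss = 200.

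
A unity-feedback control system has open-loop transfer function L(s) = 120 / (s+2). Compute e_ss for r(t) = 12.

The open loop has no poles at the origin → type 0 system.
K_p = lim_{s→0} L(s) = 120 / (2) = 60.
e_ss = 12/(1 + K_p) = 12/61.

12/61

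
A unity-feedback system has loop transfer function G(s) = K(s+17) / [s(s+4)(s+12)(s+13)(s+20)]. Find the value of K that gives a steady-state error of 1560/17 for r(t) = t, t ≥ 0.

One free integrator in G(s): this is a type 1 system.
K_v = lim_{s→0} s·G(s) = K·17 / (4·12·13·20) = (17/12480)·K.
e_ss = 1/K_v = 1560/17 ⇒ K_v = 17/1560 ⇒ K = (17/1560)/(17/12480) = 8.

8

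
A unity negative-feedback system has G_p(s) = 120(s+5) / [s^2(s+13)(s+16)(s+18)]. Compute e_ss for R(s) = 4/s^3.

G_p(s) has two factors of s in the denominator, so the system is type 2.
K_a = lim_{s→0} s^2·G_p(s) = 120·5 / (13·16·18) = 25/156.
r(t) = 2t^2 gives R(s) = 4/s^3.
e_ss = 4/K_a = 4/(25/156) = 24.96.

24.96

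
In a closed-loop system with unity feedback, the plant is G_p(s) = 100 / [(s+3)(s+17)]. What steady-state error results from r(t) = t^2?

System type = 0 (no poles at s=0).
K_a = lim_{s→0} s^2·G_p(s) = 0; the steady-state error to this parabolic input grows without bound.

infinity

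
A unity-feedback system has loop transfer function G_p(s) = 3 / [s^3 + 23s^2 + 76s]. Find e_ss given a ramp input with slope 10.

Factoring s from the denominator leaves a polynomial with constant term 76, so the system is type 1.
K_v = lim_{s→0} s·G_p(s) = 3 / 76 = 3/76.
e_ss = 10/K_v = 10/(3/76) = 760/3.

760/3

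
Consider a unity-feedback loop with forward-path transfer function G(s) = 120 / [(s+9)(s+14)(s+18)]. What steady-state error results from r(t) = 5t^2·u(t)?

G(s) has no factors of s in the denominator, so the system is type 0.
K_a = lim_{s→0} s^2·G(s) = 0; the steady-state error to this parabolic input grows without bound.

infinity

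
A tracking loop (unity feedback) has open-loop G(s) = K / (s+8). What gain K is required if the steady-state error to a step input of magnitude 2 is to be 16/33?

25

G(s) has no factors of s in the denominator, so the system is type 0.
K_p = lim_{s→0} G(s) = K / (8) = 0.125·K.
e_ss = 2/(1 + K_p) = 16/33 ⇒ 1 + 0.125·K = 4.125 ⇒ K = 25.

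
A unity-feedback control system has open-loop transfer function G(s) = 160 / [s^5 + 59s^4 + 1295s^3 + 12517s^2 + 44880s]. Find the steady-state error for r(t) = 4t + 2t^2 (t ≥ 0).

The denominator has no term below 44880s — 1 pole at s=0, type 1. Treating each term separately:
  • 4t: e_ss = 4/K_v with K_v=2/561 → 1122.
  • 2t^2: a type-1 system cannot track it, e_ss → ∞.
The unbounded component dominates.

infinity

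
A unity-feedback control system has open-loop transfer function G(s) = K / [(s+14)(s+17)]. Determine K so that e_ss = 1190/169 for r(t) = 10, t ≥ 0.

G(s) has no factors of s in the denominator, so the system is type 0.
K_p = lim_{s→0} G(s) = K / (14·17) = (1/238)·K.
e_ss = 10/(1 + K_p) = 1190/169 ⇒ 1 + (1/238)·K = 169/119 ⇒ K = 100.

100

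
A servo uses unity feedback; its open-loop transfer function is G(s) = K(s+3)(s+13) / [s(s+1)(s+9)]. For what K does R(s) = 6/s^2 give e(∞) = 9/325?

The open loop has one pole at the origin → type 1 system.
K_v = lim_{s→0} s·G(s) = K·3·13 / (1·9) = (13/3)·K.
e_ss = 6/K_v = 9/325 ⇒ K_v = 650/3 ⇒ K = (650/3)/(13/3) = 50.

50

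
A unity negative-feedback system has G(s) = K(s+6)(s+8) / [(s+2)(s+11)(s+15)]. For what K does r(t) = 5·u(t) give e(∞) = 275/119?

8

System type = 0 (no poles at s=0).
K_p = lim_{s→0} G(s) = K·6·8 / (2·11·15) = (8/55)·K.
e_ss = 5/(1 + K_p) = 275/119 ⇒ 1 + (8/55)·K = 119/55 ⇒ K = 8.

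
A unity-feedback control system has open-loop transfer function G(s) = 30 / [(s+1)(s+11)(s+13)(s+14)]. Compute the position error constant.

15/1001

The open loop has no poles at the origin → type 0 system.
K_p = lim_{s→0} G(s) = 30 / (1·11·13·14) = 15/1001.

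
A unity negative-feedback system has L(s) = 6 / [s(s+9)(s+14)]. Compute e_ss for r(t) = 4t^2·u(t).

infinity

System type = 1 (one pole at s=0).
K_a = lim_{s→0} s^2·L(s) = 0; the steady-state error to this parabolic input grows without bound.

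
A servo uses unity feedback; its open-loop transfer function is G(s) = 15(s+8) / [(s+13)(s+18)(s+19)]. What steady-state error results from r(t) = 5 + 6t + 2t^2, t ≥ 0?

infinity

System type = 0 (no poles at s=0). Treating each term separately:
  • 5: e_ss = 5/(1+K_p) with K_p=20/741 → 3705/761.
  • 6t: a type-0 system cannot track it, e_ss → ∞.
  • 2t^2: a type-0 system cannot track it, e_ss → ∞.
The unbounded component dominates.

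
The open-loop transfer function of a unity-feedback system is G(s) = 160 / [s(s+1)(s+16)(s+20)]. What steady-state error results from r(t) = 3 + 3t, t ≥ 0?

6

G(s) has one factor of s in the denominator, so the system is type 1. Taking each input component in turn:
  • 3: tracked with zero error.
  • 3t: e_ss = 3/K_v with K_v=0.5 → 6.
Total e_ss = 6.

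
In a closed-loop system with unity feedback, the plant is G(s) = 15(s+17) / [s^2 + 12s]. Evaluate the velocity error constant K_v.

Lowest-order denominator term is 12s, so the open loop has 1 pole at the origin → type 1 system.
K_v = lim_{s→0} s·G(s) = 15·17 / 12 = 21.25.

21.25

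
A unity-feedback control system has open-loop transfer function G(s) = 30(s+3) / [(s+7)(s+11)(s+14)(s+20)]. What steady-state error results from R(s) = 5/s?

The open loop has no poles at the origin → type 0 system.
K_p = lim_{s→0} G(s) = 30·3 / (7·11·14·20) = 9/2156.
e_ss = 5/(1 + K_p) = 5/(2165/2156) = 2156/433.

2156/433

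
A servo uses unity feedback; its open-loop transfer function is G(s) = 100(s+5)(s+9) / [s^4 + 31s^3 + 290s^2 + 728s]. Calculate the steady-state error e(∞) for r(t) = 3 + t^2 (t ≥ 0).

The denominator has no term below 728s — 1 pole at s=0, type 1. Taking each input component in turn:
  • 3: tracked with zero error.
  • t^2: a type-1 system cannot track it, e_ss → ∞.
The unbounded component dominates.

infinity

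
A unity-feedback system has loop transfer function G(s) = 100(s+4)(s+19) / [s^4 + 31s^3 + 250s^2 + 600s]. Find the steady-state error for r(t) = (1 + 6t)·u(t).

The denominator has no term below 600s — 1 pole at s=0, type 1. Taking each input component in turn:
  • 1: tracked with zero error.
  • 6t: e_ss = 6/K_v with K_v=38/3 → 9/19.
Total e_ss = 9/19.

9/19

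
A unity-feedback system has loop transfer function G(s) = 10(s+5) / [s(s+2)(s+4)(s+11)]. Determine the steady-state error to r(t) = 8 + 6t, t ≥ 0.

The open loop has one pole at the origin → type 1 system. Treating each term separately:
  • 8: tracked with zero error.
  • 6t: e_ss = 6/K_v with K_v=25/44 → 10.56.
Total e_ss = 10.56.

10.56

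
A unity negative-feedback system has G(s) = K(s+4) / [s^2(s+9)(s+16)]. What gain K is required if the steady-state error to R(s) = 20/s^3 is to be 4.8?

System type = 2 (two poles at s=0).
K_a = lim_{s→0} s^2·G(s) = K·4 / (9·16) = (1/36)·K.
e_ss = 20/K_a = 4.8 ⇒ K_a = 25/6 ⇒ K = (25/6)/(1/36) = 150.

150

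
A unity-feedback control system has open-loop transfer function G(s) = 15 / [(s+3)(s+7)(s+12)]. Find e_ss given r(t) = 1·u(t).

System type = 0 (no poles at s=0).
K_p = lim_{s→0} G(s) = 15 / (3·7·12) = 5/84.
e_ss = 1/(1 + K_p) = 1/(89/84) = 84/89.

84/89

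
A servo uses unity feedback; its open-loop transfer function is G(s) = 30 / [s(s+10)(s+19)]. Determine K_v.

System type = 1 (one pole at s=0).
K_v = lim_{s→0} s·G(s) = 30 / (10·19) = 3/19.

3/19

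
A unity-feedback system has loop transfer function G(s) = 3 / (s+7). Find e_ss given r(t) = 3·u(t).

System type = 0 (no poles at s=0).
K_p = lim_{s→0} G(s) = 3 / (7) = 3/7.
e_ss = 3/(1 + K_p) = 3/(10/7) = 2.1.

2.1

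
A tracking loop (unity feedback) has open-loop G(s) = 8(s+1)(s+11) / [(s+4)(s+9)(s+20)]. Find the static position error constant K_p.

11/90

System type = 0 (no poles at s=0).
K_p = lim_{s→0} G(s) = 8·1·11 / (4·9·20) = 11/90.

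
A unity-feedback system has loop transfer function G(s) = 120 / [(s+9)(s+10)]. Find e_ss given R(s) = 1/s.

The open loop has no poles at the origin → type 0 system.
K_p = lim_{s→0} G(s) = 120 / (9·10) = 4/3.
e_ss = 1/(1 + K_p) = 1/(7/3) = 3/7.

3/7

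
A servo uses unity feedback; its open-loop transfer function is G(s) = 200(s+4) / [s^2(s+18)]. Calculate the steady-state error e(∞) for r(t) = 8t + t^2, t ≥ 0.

0.045

G(s) has two factors of s in the denominator, so the system is type 2. By superposition:
  • 8t: tracked with zero error.
  • t^2: e_ss = 2/K_a with K_a=400/9 → 0.045.
Total e_ss = 0.045.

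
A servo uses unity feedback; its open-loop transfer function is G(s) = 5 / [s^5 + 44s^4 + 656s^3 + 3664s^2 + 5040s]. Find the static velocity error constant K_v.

1/1008

Lowest-order denominator term is 5040s, so the open loop has 1 pole at the origin → type 1 system.
K_v = lim_{s→0} s·G(s) = 5 / 5040 = 1/1008.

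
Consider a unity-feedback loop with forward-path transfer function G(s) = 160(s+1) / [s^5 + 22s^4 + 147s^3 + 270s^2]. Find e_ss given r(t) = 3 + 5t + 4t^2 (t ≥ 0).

13.5

Lowest-order denominator term is 270s^2, so the open loop has 2 poles at the origin → type 2 system. Taking each input component in turn:
  • 3: tracked with zero error.
  • 5t: tracked with zero error.
  • 4t^2: e_ss = 8/K_a with K_a=16/27 → 13.5.
Total e_ss = 13.5.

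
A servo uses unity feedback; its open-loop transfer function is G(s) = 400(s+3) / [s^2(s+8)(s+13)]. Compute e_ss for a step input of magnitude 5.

G(s) has two factors of s in the denominator, so the system is type 2.
K_p = ∞ for a type-2 system; e_ss to a step is zero.

0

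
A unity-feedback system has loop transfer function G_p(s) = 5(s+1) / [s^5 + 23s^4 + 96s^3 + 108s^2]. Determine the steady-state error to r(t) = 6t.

0

Lowest-order denominator term is 108s^2, so the open loop has 2 poles at the origin → type 2 system.
A type-2 system has K_v = ∞, so it tracks a ramp input with zero steady-state error.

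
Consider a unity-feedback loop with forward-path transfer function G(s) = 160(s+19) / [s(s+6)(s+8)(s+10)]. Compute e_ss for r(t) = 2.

0

System type = 1 (one pole at s=0).
K_p = ∞ for a type-1 system; e_ss to a step is zero.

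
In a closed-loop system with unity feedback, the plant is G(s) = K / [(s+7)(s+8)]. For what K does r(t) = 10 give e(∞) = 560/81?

25

The open loop has no poles at the origin → type 0 system.
K_p = lim_{s→0} G(s) = K / (7·8) = (1/56)·K.
e_ss = 10/(1 + K_p) = 560/81 ⇒ 1 + (1/56)·K = 81/56 ⇒ K = 25.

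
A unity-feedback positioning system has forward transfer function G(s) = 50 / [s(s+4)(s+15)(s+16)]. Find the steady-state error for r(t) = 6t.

The open loop has one pole at the origin → type 1 system.
K_v = lim_{s→0} s·G(s) = 50 / (4·15·16) = 5/96.
e_ss = 6/K_v = 6/(5/96) = 115.2.

115.2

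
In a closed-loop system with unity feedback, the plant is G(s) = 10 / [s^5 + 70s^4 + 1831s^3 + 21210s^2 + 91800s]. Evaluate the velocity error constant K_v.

The denominator has no term below 91800s — 1 pole at s=0, type 1.
K_v = lim_{s→0} s·G(s) = 10 / 91800 = 1/9180.

1/9180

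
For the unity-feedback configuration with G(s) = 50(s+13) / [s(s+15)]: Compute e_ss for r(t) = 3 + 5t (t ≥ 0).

3/26

G(s) has one factor of s in the denominator, so the system is type 1. By superposition:
  • 3: tracked with zero error.
  • 5t: e_ss = 5/K_v with K_v=130/3 → 3/26.
Total e_ss = 3/26.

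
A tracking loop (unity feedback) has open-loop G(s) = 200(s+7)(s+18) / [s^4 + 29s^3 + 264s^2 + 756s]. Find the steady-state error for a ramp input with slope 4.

0.12

Lowest-order denominator term is 756s, so the open loop has 1 pole at the origin → type 1 system.
K_v = lim_{s→0} s·G(s) = 200·7·18 / 756 = 100/3.
e_ss = 4/K_v = 4/(100/3) = 0.12.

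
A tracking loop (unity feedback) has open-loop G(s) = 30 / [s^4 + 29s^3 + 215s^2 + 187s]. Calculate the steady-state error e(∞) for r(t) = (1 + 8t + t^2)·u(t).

The denominator has no term below 187s — 1 pole at s=0, type 1. Treating each term separately:
  • 1: tracked with zero error.
  • 8t: e_ss = 8/K_v with K_v=30/187 → 748/15.
  • t^2: a type-1 system cannot track it, e_ss → ∞.
The unbounded component dominates.

infinity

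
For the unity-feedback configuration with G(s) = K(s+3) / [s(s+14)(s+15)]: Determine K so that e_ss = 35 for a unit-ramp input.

2

System type = 1 (one pole at s=0).
K_v = lim_{s→0} s·G(s) = K·3 / (14·15) = (1/70)·K.
e_ss = 1/K_v = 35 ⇒ K_v = 1/35 ⇒ K = (1/35)/(1/70) = 2.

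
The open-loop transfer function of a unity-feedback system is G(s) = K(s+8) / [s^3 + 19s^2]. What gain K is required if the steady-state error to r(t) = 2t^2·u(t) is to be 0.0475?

Factoring s^2 from the denominator leaves a polynomial with constant term 19, so the system is type 2.
K_a = lim_{s→0} s^2·G(s) = K·8 / 19 = (8/19)·K.
e_ss = 4/K_a = 0.0475 ⇒ K_a = 1600/19 ⇒ K = (1600/19)/(8/19) = 200.

200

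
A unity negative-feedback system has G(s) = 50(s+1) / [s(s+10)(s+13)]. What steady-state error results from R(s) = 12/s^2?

One free integrator in G(s): this is a type 1 system.
K_v = lim_{s→0} s·G(s) = 50·1 / (10·13) = 5/13.
e_ss = 12/K_v = 12/(5/13) = 31.2.

31.2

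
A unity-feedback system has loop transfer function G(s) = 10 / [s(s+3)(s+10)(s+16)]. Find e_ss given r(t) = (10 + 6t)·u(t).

One free integrator in G(s): this is a type 1 system. Taking each input component in turn:
  • 10: tracked with zero error.
  • 6t: e_ss = 6/K_v with K_v=1/48 → 288.
Total e_ss = 288.

288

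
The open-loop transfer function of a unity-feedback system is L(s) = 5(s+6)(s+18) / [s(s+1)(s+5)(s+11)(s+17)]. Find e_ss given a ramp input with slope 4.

The open loop has one pole at the origin → type 1 system.
K_v = lim_{s→0} s·L(s) = 5·6·18 / (1·5·11·17) = 108/187.
e_ss = 4/K_v = 4/(108/187) = 187/27.

187/27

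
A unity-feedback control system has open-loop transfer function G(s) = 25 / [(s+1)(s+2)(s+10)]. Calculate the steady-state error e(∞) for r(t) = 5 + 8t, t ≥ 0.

infinity

No free integrators in G(s): this is a type 0 system. By superposition:
  • 5: e_ss = 5/(1+K_p) with K_p=1.25 → 20/9.
  • 8t: a type-0 system cannot track it, e_ss → ∞.
The unbounded component dominates.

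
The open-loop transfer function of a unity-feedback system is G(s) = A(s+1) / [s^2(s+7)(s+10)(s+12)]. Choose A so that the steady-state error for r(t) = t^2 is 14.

120

The open loop has two poles at the origin → type 2 system.
K_a = lim_{s→0} s^2·G(s) = A·1 / (7·10·12) = (1/840)·A.
e_ss = 2/K_a = 14 ⇒ K_a = 1/7 ⇒ A = (1/7)/(1/840) = 120.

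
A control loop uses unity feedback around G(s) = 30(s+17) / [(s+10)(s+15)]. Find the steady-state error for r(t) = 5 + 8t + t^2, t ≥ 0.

infinity

G(s) has no factors of s in the denominator, so the system is type 0. By superposition:
  • 5: e_ss = 5/(1+K_p) with K_p=3.4 → 25/22.
  • 8t: a type-0 system cannot track it, e_ss → ∞.
  • t^2: a type-0 system cannot track it, e_ss → ∞.
The unbounded component dominates.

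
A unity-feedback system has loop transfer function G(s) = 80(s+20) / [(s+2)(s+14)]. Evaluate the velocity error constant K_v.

The open loop has no poles at the origin → type 0 system.
K_v = lim_{s→0} s·G(s) = 0 (the extra factor of s kills the finite limit).

0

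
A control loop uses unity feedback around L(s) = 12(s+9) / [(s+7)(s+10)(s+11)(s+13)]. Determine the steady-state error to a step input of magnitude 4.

20020/5059

No free integrators in L(s): this is a type 0 system.
K_p = lim_{s→0} L(s) = 12·9 / (7·10·11·13) = 54/5005.
e_ss = 4/(1 + K_p) = 4/(5059/5005) = 20020/5059.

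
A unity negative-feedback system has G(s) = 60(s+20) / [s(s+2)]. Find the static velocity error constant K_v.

One free integrator in G(s): this is a type 1 system.
K_v = lim_{s→0} s·G(s) = 60·20 / (2) = 600.

600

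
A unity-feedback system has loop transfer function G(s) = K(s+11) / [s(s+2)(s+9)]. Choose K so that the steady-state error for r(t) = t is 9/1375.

System type = 1 (one pole at s=0).
K_v = lim_{s→0} s·G(s) = K·11 / (2·9) = (11/18)·K.
e_ss = 1/K_v = 9/1375 ⇒ K_v = 1375/9 ⇒ K = (1375/9)/(11/18) = 250.

250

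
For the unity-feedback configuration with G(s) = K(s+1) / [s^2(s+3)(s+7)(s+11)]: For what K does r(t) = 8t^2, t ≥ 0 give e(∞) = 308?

12

G(s) has two factors of s in the denominator, so the system is type 2.
K_a = lim_{s→0} s^2·G(s) = K·1 / (3·7·11) = (1/231)·K.
e_ss = 16/K_a = 308 ⇒ K_a = 4/77 ⇒ K = (4/77)/(1/231) = 12.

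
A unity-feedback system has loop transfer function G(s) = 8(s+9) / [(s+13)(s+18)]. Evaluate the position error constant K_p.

No free integrators in G(s): this is a type 0 system.
K_p = lim_{s→0} G(s) = 8·9 / (13·18) = 4/13.

4/13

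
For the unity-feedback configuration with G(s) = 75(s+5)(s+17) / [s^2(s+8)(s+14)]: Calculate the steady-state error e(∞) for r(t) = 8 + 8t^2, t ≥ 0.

System type = 2 (two poles at s=0). Treating each term separately:
  • 8: tracked with zero error.
  • 8t^2: e_ss = 16/K_a with K_a=6375/112 → 1792/6375.
Total e_ss = 1792/6375.

1792/6375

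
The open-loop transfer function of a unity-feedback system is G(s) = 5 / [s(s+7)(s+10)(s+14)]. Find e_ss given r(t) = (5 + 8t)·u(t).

G(s) has one factor of s in the denominator, so the system is type 1. By superposition:
  • 5: tracked with zero error.
  • 8t: e_ss = 8/K_v with K_v=1/196 → 1568.
Total e_ss = 1568.

1568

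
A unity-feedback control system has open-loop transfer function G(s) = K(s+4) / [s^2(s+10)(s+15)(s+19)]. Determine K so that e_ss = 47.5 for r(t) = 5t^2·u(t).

150

G(s) has two factors of s in the denominator, so the system is type 2.
K_a = lim_{s→0} s^2·G(s) = K·4 / (10·15·19) = (2/1425)·K.
e_ss = 10/K_a = 47.5 ⇒ K_a = 4/19 ⇒ K = (4/19)/(2/1425) = 150.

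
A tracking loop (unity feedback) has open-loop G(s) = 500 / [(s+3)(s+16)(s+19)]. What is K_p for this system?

G(s) has no factors of s in the denominator, so the system is type 0.
K_p = lim_{s→0} G(s) = 500 / (3·16·19) = 125/228.

125/228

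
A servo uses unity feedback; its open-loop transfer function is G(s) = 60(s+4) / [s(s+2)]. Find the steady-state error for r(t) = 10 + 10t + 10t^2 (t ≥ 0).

The open loop has one pole at the origin → type 1 system. Taking each input component in turn:
  • 10: tracked with zero error.
  • 10t: e_ss = 10/K_v with K_v=120 → 1/12.
  • 10t^2: a type-1 system cannot track it, e_ss → ∞.
The unbounded component dominates.

infinity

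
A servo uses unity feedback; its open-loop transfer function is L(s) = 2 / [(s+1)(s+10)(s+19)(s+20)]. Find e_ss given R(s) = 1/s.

1900/1901

System type = 0 (no poles at s=0).
K_p = lim_{s→0} L(s) = 2 / (1·10·19·20) = 1/1900.
e_ss = 1/(1 + K_p) = 1/(1901/1900) = 1900/1901.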